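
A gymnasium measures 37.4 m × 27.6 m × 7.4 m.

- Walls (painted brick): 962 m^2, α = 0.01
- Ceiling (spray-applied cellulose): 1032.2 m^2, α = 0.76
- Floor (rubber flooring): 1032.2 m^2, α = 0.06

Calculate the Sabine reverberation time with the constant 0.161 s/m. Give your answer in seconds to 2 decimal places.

Total absorption A = 962*0.01 + 1032.2*0.76 + 1032.2*0.06
  = 9.620 + 784.472 + 61.932 = 856.024 m^2 sabins.
V = 37.4·27.6·7.4 = 7638.576 m³.
RT60 = 0.161 · V / A = 0.161 × 7638.576 / 856.024 = 1.44 s.

1.44 seconds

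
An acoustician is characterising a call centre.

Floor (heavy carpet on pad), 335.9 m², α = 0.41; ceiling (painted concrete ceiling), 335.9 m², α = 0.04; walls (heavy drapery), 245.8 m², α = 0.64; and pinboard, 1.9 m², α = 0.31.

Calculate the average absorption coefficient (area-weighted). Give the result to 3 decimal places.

S = Σ Sᵢ = 335.9 + 335.9 + 245.8 + 1.9 = 919.5 m².
Weighted sum Σ Sα = 309.056.
ᾱ = 309.056 / 919.5 = 0.336.

0.336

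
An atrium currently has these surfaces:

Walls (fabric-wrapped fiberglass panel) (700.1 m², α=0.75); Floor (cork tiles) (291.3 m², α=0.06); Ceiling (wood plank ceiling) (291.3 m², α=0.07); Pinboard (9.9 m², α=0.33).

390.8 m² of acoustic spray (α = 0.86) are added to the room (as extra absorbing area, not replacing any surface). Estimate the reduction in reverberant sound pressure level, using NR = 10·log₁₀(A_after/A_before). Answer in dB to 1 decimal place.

Summing Sᵢαᵢ: 525.075 + 17.478 + 20.391 + 3.267 → A_before = 566.211 sabins.
Added absorption = 390.8 × 0.86 = 336.088 sabins.
A_after = 566.211 + 336.088 = 902.299 sabins.
Reduction = 10 log₁₀(A_after/A_before) = 10 log₁₀(1.5936) = 2.0 dB.

2.0 dB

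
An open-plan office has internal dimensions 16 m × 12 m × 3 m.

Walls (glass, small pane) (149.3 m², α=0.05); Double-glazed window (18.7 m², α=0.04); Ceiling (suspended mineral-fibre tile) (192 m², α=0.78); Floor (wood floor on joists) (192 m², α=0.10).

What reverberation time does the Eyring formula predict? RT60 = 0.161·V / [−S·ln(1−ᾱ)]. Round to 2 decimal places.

S = Σ Sᵢ = 552.0 m².
Absorption A = 149.3×0.05 + 18.7×0.04 + 192×0.78 + 192×0.10 = 177.173 sabins.
ᾱ = 177.173 / 552.0 = 0.3210.
−S·ln(1−ᾱ) = −552.0 × ln(1 − 0.3210) = 213.698.
V = 16 × 12 × 3 = 576 m³.
RT60 = 0.161 × 576 / 213.698 = 0.43 s.

0.43 seconds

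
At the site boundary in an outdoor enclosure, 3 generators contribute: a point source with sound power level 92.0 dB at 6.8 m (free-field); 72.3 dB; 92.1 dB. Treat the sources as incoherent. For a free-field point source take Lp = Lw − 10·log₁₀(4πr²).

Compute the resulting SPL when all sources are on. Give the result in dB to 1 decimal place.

Source at 6.8 m: Lp = 92.0 − 10·log₁₀(4π·6.8²) = 92.0 − 10·log₁₀(581.069) = 64.4 dB.
Sum in the linear (power) domain: Σ 10^(Lᵢ/10) = 10^(64.4/10) + 10^(72.3/10) + 10^(92.1/10) = 1.642e+09.
Combined level = 10 log₁₀(1.642e+09) = 92.2 dB.

92.2 dB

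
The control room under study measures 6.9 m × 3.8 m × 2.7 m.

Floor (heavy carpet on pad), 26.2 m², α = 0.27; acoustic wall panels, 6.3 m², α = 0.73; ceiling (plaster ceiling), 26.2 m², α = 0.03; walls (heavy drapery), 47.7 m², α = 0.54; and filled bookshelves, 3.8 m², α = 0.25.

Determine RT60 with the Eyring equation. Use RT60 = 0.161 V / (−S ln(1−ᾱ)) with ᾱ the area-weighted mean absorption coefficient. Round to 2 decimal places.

0.24 s

Total surface area S = 26.2 + 6.3 + 26.2 + 47.7 + 3.8 = 110.2 m².
Σ(Sᵢαᵢ) = 26.2·0.27 + 6.3·0.73 + 26.2·0.03 + 47.7·0.54 + 3.8·0.25 = 39.167.
ᾱ = 39.167 / 110.2 = 0.3554.
−S·ln(1−ᾱ) = −110.2 × ln(1 − 0.3554) = 48.392.
V = 6.9 × 3.8 × 2.7 = 70.794 m³.
T = 0.161·V/[−S·ln(1−ᾱ)] = 0.161·70.794/48.392 = 0.24 s.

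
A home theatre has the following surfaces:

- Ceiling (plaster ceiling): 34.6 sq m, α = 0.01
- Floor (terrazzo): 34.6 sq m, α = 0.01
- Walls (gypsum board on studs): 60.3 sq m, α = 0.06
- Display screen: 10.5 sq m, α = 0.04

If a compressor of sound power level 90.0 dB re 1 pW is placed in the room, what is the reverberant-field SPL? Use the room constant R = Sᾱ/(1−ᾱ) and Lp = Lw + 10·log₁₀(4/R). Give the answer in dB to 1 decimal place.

Σ(Sᵢαᵢ) = 34.6×0.01 + 34.6×0.01 + 60.3×0.06 + 10.5×0.04 = 4.730; total area S = 140.0 sq m.
ᾱ = 4.730/140.0 = 0.0338; R = Sᾱ/(1−ᾱ) = 4.730/(1−0.0338) = 4.895 sq m.
Lp = Lw + 10 log₁₀(4/R) = 90.0 -0.88 = 89.1 dB.

89.1 dB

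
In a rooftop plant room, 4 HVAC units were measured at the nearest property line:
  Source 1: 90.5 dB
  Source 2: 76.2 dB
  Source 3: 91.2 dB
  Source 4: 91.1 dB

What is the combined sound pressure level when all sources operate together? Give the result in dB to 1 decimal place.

95.8 dB

Sum in the linear (power) domain: Σ 10^(Lᵢ/10) = 10^(90.5/10) + 10^(76.2/10) + 10^(91.2/10) + 10^(91.1/10) = 3.77e+09.
Combined level = 10 log₁₀(3.77e+09) = 95.8 dB.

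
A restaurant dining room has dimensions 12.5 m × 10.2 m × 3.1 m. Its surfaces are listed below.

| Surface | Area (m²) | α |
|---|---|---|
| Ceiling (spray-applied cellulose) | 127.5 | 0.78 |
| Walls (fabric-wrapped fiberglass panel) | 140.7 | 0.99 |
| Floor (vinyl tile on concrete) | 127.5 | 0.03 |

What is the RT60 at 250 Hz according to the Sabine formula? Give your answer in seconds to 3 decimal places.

0.262 s

A = Σ Sᵢαᵢ = 127.5×0.78 + 140.7×0.99 + 127.5×0.03 = 242.568 sabins.
V = 12.5·10.2·3.1 = 395.25 m³.
RT60 = 0.161 · V / A = 0.161 × 395.25 / 242.568 = 0.262 s.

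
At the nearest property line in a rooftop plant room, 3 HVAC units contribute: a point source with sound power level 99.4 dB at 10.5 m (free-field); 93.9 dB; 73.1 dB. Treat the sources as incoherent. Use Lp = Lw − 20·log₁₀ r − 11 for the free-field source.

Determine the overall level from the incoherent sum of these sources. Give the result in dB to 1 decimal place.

Source at 10.5 m: Lp = 99.4 − 20·log₁₀(10.5) − 11 = 68.0 dB.
Converting to relative power and adding: 10^(68.0/10) + 10^(93.9/10) + 10^(73.1/10) = 2.481e+09.
Back to dB: 10·log₁₀ Σ = 93.9 dB.

93.9 dB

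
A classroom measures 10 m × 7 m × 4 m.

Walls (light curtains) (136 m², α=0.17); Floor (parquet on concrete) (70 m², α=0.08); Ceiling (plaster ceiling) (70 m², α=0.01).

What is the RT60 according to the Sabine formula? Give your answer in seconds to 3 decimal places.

Summing Sᵢαᵢ: 23.120 + 5.600 + 0.700 → A = 29.420 sabins.
Volume V = 10 × 7 × 4 = 280 m³.
RT60 = 0.161 · V / A = 0.161 × 280 / 29.420 = 1.532 s.

1.532 s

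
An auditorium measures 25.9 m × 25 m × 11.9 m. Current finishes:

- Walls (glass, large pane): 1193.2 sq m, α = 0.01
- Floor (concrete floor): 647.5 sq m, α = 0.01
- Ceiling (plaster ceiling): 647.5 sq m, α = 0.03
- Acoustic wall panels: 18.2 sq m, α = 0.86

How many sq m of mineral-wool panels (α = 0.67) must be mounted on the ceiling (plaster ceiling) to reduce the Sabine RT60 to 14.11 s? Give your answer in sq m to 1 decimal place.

53.8

Summing Sᵢαᵢ: 11.932 + 6.475 + 19.425 + 15.652 → A₁ = 53.484 sabins.
Required A₂ = 0.161·7705.25/14.11 = 87.920 sabins.
ΔA needed = 87.920 − 53.484 = 34.436 sabins.
Each sq m of panel replacing the ceiling (plaster ceiling) adds (0.67 − 0.03) = 0.64 sabins.
Panel area = 34.436 / 0.64 = 53.8 sq m.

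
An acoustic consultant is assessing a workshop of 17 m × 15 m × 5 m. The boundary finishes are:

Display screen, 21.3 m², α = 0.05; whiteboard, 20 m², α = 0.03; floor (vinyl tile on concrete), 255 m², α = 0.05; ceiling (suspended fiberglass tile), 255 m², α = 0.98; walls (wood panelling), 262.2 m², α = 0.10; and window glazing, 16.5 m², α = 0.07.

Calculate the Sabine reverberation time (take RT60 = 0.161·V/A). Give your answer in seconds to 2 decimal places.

Total absorption A = 21.3×0.05 + 20×0.03 + 255×0.05 + 255×0.98 + 262.2×0.10 + 16.5×0.07
  = 1.065 + 0.600 + 12.750 + 249.900 + 26.220 + 1.155 = 291.690 m² sabins.
Volume V = 17 × 15 × 5 = 1275 m³.
RT60 = 0.161 · V / A = 0.161 × 1275 / 291.690 = 0.70 s.

0.70 seconds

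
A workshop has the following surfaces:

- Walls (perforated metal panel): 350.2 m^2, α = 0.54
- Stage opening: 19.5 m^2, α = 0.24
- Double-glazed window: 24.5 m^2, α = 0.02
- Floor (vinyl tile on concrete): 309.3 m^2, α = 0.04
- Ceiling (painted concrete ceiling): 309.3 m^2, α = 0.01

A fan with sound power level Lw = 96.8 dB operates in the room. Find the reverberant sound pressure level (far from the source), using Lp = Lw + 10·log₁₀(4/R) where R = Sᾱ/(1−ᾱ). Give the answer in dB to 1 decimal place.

78.6 dB

Σ(Sᵢαᵢ) = 350.2×0.54 + 19.5×0.24 + 24.5×0.02 + 309.3×0.04 + 309.3×0.01 = 209.743; total area S = 1012.8 m^2.
ᾱ = 209.743/1012.8 = 0.2071; R = Sᾱ/(1−ᾱ) = 209.743/(1−0.2071) = 264.526 m^2.
Lp = 96.8 + 10·log₁₀(4/264.526) = 96.8 + (-18.20) = 78.6 dB.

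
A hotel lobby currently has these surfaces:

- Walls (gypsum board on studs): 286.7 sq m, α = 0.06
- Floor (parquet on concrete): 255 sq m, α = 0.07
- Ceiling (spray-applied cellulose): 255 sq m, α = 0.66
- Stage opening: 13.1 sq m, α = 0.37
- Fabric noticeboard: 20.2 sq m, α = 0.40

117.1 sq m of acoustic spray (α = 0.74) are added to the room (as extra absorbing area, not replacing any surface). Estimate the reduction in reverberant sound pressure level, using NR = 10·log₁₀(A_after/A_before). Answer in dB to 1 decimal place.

1.5 dB

Summing Sᵢαᵢ: 17.202 + 17.850 + 168.300 + 4.847 + 8.080 → A_before = 216.279 sabins.
Added absorption = 117.1 × 0.74 = 86.654 sabins.
New total A_after = 302.933 sabins.
NR = 10·log₁₀(302.933/216.279) = 1.5 dB.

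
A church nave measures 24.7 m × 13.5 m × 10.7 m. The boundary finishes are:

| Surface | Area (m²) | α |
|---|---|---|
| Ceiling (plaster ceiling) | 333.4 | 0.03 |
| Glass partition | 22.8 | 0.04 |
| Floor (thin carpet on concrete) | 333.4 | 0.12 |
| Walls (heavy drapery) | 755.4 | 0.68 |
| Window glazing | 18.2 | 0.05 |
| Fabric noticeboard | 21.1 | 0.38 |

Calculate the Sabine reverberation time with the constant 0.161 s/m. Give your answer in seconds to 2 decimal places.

Summing Sᵢαᵢ: 10.002 + 0.912 + 40.008 + 513.672 + 0.910 + 8.018 → A = 573.522 sabins.
Volume V = 24.7 × 13.5 × 10.7 = 3567.915 m³.
T = 0.161 V/A = 0.161·3567.915/573.522 = 1.00 s.

1.00 s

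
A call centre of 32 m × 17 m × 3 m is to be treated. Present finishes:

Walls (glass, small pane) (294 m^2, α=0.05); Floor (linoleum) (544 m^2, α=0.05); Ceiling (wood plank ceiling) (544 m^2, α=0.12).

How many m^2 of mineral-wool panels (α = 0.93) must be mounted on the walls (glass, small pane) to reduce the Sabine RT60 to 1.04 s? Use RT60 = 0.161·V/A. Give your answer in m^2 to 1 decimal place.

Summing Sᵢαᵢ: 14.700 + 27.200 + 65.280 → A₁ = 107.180 sabins.
V = 1632 m³. Target absorption A₂ = 0.161 × 1632 / 1.04 = 252.646 sabins.
Absorption to add: 252.646 − 107.180 = 145.466 sabins.
Net gain per m^2: Δα = 0.93 − 0.05 = 0.88.
Area = ΔA/Δα = 145.466/0.88 = 165.3 m^2.

165.3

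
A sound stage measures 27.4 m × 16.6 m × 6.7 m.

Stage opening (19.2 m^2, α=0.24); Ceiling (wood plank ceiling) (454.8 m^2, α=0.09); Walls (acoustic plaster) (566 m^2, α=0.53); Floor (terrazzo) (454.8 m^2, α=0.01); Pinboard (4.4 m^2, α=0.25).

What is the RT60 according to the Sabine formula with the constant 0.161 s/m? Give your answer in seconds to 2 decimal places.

1.40 seconds

Equivalent absorption area: A = 19.2*0.24 + 454.8*0.09 + 566*0.53 + 454.8*0.01 + 4.4*0.25 = 351.168 m^2.
Room volume: 3047.428 m³.
T = 0.161 V/A = 0.161·3047.428/351.168 = 1.40 s.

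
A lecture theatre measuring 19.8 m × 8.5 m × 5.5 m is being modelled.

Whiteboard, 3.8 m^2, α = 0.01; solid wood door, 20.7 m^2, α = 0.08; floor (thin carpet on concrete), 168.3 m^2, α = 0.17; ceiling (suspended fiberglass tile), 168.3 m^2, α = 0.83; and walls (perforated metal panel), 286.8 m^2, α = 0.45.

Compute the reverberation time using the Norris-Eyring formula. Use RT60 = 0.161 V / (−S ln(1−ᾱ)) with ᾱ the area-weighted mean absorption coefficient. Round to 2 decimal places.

0.37 seconds

Total surface area S = 3.8 + 20.7 + 168.3 + 168.3 + 286.8 = 647.9 m^2.
Σ(Sᵢαᵢ) = 3.8×0.01 + 20.7×0.08 + 168.3×0.17 + 168.3×0.83 + 286.8×0.45 = 299.054.
Mean coefficient ᾱ = A/S = 0.4616.
−S·ln(1−ᾱ) = −647.9 × ln(1 − 0.4616) = 401.150.
V = 19.8 × 8.5 × 5.5 = 925.65 m³.
RT60 = 0.161 × 925.65 / 401.150 = 0.37 s.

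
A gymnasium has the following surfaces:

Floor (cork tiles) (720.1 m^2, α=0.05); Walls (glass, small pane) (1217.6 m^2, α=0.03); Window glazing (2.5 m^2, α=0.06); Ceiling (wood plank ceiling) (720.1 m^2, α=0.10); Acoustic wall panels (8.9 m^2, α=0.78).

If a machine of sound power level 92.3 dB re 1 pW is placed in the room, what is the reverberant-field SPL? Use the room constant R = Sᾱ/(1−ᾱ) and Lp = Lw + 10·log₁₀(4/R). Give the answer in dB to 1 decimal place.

A = 151.635 sabins; S = 2669.2 m^2.
ᾱ = 151.635/2669.2 = 0.0568; R = Sᾱ/(1−ᾱ) = 151.635/(1−0.0568) = 160.767 m^2.
Lp = Lw + 10 log₁₀(4/R) = 92.3 -16.04 = 76.3 dB.

76.3 dB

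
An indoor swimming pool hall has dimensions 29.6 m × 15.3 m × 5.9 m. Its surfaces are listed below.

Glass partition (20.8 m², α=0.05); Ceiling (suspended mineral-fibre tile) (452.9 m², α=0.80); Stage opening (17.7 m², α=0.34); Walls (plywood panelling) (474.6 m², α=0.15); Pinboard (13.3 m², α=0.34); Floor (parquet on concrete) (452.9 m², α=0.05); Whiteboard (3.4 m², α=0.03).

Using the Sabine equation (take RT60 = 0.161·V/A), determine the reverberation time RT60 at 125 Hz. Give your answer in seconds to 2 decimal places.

0.92 sec

Equivalent absorption area: A = 20.8*0.05 + 452.9*0.80 + 17.7*0.34 + 474.6*0.15 + 13.3*0.34 + 452.9*0.05 + 3.4*0.03 = 467.837 m².
V = 29.6·15.3·5.9 = 2671.992 m³.
T = 0.161 V/A = 0.161·2671.992/467.837 = 0.92 s.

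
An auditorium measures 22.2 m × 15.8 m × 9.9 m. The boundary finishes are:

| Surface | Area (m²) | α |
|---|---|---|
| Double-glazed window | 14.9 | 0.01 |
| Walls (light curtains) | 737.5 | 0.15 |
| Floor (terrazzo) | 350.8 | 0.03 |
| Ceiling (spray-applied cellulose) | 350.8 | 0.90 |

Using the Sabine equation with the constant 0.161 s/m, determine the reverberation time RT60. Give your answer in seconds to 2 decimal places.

A = Σ Sᵢαᵢ = 14.9*0.01 + 737.5*0.15 + 350.8*0.03 + 350.8*0.90 = 437.018 sabins.
Volume V = 22.2 × 15.8 × 9.9 = 3472.524 m³.
Sabine: RT60 = 0.161 × 3472.524 / 437.018 = 1.28 s.

1.28 seconds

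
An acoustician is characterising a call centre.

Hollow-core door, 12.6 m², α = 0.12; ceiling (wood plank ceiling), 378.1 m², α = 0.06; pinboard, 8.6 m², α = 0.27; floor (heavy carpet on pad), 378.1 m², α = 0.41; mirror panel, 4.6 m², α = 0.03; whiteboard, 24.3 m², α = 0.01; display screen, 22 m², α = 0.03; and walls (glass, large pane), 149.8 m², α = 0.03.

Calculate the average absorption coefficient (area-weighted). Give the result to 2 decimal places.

0.19

S = Σ Sᵢ = 12.6 + 378.1 + 8.6 + 378.1 + 4.6 + 24.3 + 22 + 149.8 = 978.1 m².
A = 12.6*0.12 + 378.1*0.06 + 8.6*0.27 + 378.1*0.41 + 4.6*0.03 + 24.3*0.01 + 22*0.03 + 149.8*0.03 = 187.076 sabins.
ᾱ = A/S = 0.19.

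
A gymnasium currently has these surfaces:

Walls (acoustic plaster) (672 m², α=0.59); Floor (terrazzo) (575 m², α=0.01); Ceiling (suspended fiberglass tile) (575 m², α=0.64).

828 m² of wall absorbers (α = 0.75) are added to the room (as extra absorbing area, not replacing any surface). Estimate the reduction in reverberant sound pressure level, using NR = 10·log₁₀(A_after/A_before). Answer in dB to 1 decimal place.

Equivalent absorption area: A_before = 672×0.59 + 575×0.01 + 575×0.64 = 770.230 m².
Added absorption = 828 × 0.75 = 621.000 sabins.
New total A_after = 1391.230 sabins.
Reduction = 10 log₁₀(A_after/A_before) = 10 log₁₀(1.8063) = 2.6 dB.

2.6 dB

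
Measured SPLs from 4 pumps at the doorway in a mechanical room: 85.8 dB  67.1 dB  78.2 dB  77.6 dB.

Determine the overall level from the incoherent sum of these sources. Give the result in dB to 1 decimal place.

Σ 10^(Lᵢ/10) = 5.089e+08.
Back to dB: 10·log₁₀ Σ = 87.1 dB.

87.1 dB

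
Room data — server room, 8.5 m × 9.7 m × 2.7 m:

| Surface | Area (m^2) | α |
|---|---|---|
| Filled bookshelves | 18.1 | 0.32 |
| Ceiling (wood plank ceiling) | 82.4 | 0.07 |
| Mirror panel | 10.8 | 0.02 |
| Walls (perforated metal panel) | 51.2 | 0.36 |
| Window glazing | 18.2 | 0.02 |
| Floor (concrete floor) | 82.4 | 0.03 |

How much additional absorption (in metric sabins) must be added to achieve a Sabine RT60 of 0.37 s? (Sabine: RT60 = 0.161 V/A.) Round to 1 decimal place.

A₁ = Σ Sᵢαᵢ = 18.1*0.32 + 82.4*0.07 + 10.8*0.02 + 51.2*0.36 + 18.2*0.02 + 82.4*0.03 = 33.044 sabins.
For T = 0.37 s, need A₂ = 0.161·V/T = 0.161·222.615/0.37 = 96.868 sabins.
ΔA = A₂ − A₁ = 96.868 − 33.044 = 63.8 sabins.

63.8 sabins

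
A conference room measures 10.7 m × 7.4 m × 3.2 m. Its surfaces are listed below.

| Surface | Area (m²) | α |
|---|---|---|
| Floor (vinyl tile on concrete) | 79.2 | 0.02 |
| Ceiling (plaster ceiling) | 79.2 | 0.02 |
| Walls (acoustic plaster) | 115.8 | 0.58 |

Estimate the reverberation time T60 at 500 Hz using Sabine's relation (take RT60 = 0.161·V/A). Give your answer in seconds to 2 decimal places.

0.58 seconds

Equivalent absorption area: A = 79.2*0.02 + 79.2*0.02 + 115.8*0.58 = 70.332 m².
Volume V = 10.7 × 7.4 × 3.2 = 253.376 m³.
T = 0.161 V/A = 0.161·253.376/70.332 = 0.58 s.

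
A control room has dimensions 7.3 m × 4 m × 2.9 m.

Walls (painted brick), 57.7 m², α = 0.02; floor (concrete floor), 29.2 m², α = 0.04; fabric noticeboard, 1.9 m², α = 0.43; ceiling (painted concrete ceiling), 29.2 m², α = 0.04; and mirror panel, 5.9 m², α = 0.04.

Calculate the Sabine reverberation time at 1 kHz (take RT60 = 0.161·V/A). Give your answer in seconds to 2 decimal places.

Equivalent absorption area: A = 57.7×0.02 + 29.2×0.04 + 1.9×0.43 + 29.2×0.04 + 5.9×0.04 = 4.543 m².
V = 7.3·4·2.9 = 84.68 m³.
Sabine: RT60 = 0.161 × 84.68 / 4.543 = 3.00 s.

3.00 sec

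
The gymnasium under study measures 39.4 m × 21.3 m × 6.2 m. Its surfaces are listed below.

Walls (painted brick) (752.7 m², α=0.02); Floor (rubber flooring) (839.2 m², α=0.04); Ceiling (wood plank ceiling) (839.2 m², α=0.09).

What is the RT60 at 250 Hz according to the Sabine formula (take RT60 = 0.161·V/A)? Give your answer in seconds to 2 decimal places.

6.75 s

Equivalent absorption area: A = 752.7×0.02 + 839.2×0.04 + 839.2×0.09 = 124.150 m².
V = 39.4·21.3·6.2 = 5203.164 m³.
Sabine: RT60 = 0.161 × 5203.164 / 124.150 = 6.75 s.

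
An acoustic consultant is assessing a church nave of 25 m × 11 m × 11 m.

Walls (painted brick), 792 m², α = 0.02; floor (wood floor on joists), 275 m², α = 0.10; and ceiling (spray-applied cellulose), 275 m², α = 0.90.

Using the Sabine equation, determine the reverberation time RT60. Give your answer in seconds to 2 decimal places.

1.67 s

A = Σ Sᵢαᵢ = 792*0.02 + 275*0.10 + 275*0.90 = 290.840 sabins.
V = 25·11·11 = 3025 m³.
Sabine: RT60 = 0.161 × 3025 / 290.840 = 1.67 s.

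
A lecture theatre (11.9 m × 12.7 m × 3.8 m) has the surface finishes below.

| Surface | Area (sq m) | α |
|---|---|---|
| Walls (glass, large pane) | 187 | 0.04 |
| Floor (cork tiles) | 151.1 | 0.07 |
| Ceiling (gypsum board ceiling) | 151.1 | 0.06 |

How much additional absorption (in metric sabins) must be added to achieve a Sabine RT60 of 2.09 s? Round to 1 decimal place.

Equivalent absorption area: A₁ = 187*0.04 + 151.1*0.07 + 151.1*0.06 = 27.123 sq m.
V = 574.294 m³. Required absorption A₂ = 0.161 × 574.294 / 2.09 = 44.240 sabins.
Additional absorption ΔA = 44.240 − 27.123 = 17.1 sabins.

17.1 sabins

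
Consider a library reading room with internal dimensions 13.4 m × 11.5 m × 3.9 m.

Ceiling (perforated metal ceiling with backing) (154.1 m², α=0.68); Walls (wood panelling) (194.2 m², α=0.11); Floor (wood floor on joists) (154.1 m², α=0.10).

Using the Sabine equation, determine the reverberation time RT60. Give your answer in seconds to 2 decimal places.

Total absorption A = 154.1*0.68 + 194.2*0.11 + 154.1*0.10
  = 104.788 + 21.362 + 15.410 = 141.560 m² sabins.
Volume V = 13.4 × 11.5 × 3.9 = 600.99 m³.
Sabine: RT60 = 0.161 × 600.99 / 141.560 = 0.68 s.

0.68 seconds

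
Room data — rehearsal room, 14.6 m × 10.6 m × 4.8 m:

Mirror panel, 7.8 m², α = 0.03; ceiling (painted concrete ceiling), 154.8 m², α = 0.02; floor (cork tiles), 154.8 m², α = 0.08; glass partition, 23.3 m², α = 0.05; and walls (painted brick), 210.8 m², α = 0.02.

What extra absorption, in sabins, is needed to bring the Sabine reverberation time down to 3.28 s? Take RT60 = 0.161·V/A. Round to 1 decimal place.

A₁ = Σ Sᵢαᵢ = 7.8·0.03 + 154.8·0.02 + 154.8·0.08 + 23.3·0.05 + 210.8·0.02 = 21.095 sabins.
V = 742.848 m³. Required absorption A₂ = 0.161 × 742.848 / 3.28 = 36.463 sabins.
Shortfall: 36.463 − 21.095 = 15.4 sabins.

15.4 sabins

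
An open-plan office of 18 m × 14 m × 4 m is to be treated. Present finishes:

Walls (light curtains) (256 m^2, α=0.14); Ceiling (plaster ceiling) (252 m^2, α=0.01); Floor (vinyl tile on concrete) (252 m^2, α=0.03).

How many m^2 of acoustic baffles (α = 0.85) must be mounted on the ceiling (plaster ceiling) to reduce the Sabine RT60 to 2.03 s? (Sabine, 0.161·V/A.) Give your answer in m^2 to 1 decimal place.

40.5

Total absorption A₁ = 256*0.14 + 252*0.01 + 252*0.03
  = 35.840 + 2.520 + 7.560 = 45.920 m^2 sabins.
V = 1008 m³. Target absorption A₂ = 0.161 × 1008 / 2.03 = 79.945 sabins.
ΔA needed = 79.945 − 45.920 = 34.025 sabins.
Each m^2 of panel replacing the ceiling (plaster ceiling) adds (0.85 − 0.01) = 0.84 sabins.
Panel area = 34.025 / 0.84 = 40.5 m^2.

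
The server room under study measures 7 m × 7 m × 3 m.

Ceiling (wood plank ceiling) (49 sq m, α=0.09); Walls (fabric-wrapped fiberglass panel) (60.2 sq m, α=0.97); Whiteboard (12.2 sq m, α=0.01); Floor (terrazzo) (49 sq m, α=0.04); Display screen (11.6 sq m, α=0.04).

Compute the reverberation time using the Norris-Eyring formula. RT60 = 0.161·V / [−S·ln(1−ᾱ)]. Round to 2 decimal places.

Total surface area S = 49 + 60.2 + 12.2 + 49 + 11.6 = 182.0 sq m.
Σ(Sᵢαᵢ) = 49·0.09 + 60.2·0.97 + 12.2·0.01 + 49·0.04 + 11.6·0.04 = 65.350.
ᾱ = 65.350 / 182.0 = 0.3591.
Eyring denominator: −S ln(1−ᾱ) = 80.968.
V = 7 × 7 × 3 = 147 m³.
T = 0.161·V/[−S·ln(1−ᾱ)] = 0.161·147/80.968 = 0.29 s.

0.29 s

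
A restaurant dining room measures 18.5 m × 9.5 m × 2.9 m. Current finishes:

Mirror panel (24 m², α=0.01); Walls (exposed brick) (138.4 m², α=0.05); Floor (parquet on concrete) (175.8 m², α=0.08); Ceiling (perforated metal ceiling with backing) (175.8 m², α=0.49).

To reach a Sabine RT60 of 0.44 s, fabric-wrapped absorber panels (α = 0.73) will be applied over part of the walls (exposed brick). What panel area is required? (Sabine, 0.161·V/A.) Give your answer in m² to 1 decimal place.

Equivalent absorption area: A₁ = 24·0.01 + 138.4·0.05 + 175.8·0.08 + 175.8·0.49 = 107.366 m².
V = 509.675 m³. Target absorption A₂ = 0.161 × 509.675 / 0.44 = 186.495 sabins.
Absorption to add: 186.495 − 107.366 = 79.129 sabins.
Net gain per m²: Δα = 0.73 − 0.05 = 0.68.
Area = ΔA/Δα = 79.129/0.68 = 116.4 m².

116.4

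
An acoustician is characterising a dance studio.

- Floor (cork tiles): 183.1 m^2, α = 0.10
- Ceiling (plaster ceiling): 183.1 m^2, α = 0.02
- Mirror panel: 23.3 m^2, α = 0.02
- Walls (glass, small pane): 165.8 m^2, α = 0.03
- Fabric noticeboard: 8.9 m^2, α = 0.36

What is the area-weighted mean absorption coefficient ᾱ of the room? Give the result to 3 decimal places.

Total surface area S = 564.2 m^2.
A = 183.1*0.10 + 183.1*0.02 + 23.3*0.02 + 165.8*0.03 + 8.9*0.36 = 30.616 sabins.
ᾱ = A/S = 0.054.

0.054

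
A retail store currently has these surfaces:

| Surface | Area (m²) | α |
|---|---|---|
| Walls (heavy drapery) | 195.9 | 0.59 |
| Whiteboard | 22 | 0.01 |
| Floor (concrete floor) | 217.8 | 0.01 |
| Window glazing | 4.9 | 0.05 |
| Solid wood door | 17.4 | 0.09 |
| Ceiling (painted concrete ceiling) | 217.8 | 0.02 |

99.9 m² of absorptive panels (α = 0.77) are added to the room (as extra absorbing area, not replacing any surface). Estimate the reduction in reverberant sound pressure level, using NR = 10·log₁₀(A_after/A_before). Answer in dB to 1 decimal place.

2.1 dB

Equivalent absorption area: A_before = 195.9×0.59 + 22×0.01 + 217.8×0.01 + 4.9×0.05 + 17.4×0.09 + 217.8×0.02 = 124.146 m².
Treatment contributes 99.9·0.77 = 76.923 sabins.
New total A_after = 201.069 sabins.
NR = 10·log₁₀(201.069/124.146) = 2.1 dB.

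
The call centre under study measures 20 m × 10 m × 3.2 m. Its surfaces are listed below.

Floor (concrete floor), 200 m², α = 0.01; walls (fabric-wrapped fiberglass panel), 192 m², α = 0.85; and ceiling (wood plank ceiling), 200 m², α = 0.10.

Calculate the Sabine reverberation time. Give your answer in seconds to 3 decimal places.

0.556 s

Summing Sᵢαᵢ: 2.000 + 163.200 + 20.000 → A = 185.200 sabins.
Room volume: 640 m³.
Sabine: RT60 = 0.161 × 640 / 185.200 = 0.556 s.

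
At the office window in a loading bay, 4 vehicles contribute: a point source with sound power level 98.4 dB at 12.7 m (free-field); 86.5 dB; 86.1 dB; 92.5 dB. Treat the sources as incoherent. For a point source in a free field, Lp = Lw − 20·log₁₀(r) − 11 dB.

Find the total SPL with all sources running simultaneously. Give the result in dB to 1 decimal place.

94.2 dB

Source at 12.7 m: Lp = 98.4 − 20·log₁₀(12.7) − 11 = 65.3 dB.
Converting to relative power and adding: 10^(65.3/10) + 10^(86.5/10) + 10^(86.1/10) + 10^(92.5/10) = 2.636e+09.
Combined level = 10 log₁₀(2.636e+09) = 94.2 dB.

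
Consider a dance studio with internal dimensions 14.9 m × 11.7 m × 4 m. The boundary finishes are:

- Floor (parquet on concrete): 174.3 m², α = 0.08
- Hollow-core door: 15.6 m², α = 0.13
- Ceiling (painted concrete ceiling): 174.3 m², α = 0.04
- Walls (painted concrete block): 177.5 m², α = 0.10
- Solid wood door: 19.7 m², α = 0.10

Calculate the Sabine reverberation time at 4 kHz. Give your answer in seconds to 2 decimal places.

2.63 sec

A = Σ Sᵢαᵢ = 174.3·0.08 + 15.6·0.13 + 174.3·0.04 + 177.5·0.10 + 19.7·0.10 = 42.664 sabins.
Room volume: 697.32 m³.
T = 0.161 V/A = 0.161·697.32/42.664 = 2.63 s.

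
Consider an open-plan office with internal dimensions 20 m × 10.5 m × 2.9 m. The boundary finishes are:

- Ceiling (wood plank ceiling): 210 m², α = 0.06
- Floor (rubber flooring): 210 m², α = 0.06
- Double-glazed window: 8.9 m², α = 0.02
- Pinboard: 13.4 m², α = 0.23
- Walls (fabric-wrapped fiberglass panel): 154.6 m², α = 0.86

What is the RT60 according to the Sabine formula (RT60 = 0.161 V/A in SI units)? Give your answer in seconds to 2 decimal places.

Equivalent absorption area: A = 210·0.06 + 210·0.06 + 8.9·0.02 + 13.4·0.23 + 154.6·0.86 = 161.416 m².
V = 20·10.5·2.9 = 609 m³.
RT60 = 0.161 · V / A = 0.161 × 609 / 161.416 = 0.61 s.

0.61 s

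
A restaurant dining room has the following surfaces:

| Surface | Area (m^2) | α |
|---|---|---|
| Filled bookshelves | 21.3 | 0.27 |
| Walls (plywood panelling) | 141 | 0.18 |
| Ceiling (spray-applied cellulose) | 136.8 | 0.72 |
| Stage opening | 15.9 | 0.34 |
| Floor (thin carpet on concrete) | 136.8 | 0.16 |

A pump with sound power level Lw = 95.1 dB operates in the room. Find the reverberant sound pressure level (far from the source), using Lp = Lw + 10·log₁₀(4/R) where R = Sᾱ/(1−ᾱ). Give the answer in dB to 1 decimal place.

A = 156.921 sabins; S = 451.8 m^2.
ᾱ = 0.3473, so room constant R = A/(1−ᾱ) = 240.418 m^2.
Lp = Lw + 10 log₁₀(4/R) = 95.1 -17.79 = 77.3 dB.

77.3 dB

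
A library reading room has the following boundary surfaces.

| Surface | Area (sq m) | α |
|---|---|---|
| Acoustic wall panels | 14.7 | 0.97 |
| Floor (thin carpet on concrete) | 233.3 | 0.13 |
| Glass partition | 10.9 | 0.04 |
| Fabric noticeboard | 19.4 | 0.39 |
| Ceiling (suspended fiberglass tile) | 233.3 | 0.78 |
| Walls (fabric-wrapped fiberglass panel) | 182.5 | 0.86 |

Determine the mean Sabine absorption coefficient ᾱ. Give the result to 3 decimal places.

S = Σ Sᵢ = 14.7 + 233.3 + 10.9 + 19.4 + 233.3 + 182.5 = 694.1 sq m.
A = 14.7*0.97 + 233.3*0.13 + 10.9*0.04 + 19.4*0.39 + 233.3*0.78 + 182.5*0.86 = 391.514 sabins.
ᾱ = A/S = 0.564.

0.564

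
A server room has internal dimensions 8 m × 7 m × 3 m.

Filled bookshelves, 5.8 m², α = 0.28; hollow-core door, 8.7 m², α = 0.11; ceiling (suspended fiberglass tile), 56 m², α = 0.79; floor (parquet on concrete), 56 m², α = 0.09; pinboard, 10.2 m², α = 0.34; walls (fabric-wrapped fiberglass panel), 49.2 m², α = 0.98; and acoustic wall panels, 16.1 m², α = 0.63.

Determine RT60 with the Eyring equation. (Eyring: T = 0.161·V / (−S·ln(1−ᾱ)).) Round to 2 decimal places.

0.16 seconds

S = Σ Sᵢ = 202.0 m².
Absorption A = 5.8×0.28 + 8.7×0.11 + 56×0.79 + 56×0.09 + 10.2×0.34 + 49.2×0.98 + 16.1×0.63 = 113.688 sabins.
ᾱ = 113.688 / 202.0 = 0.5628.
−S·ln(1−ᾱ) = −202.0 × ln(1 − 0.5628) = 167.128.
V = 8 × 7 × 3 = 168 m³.
T = 0.161·V/[−S·ln(1−ᾱ)] = 0.161·168/167.128 = 0.16 s.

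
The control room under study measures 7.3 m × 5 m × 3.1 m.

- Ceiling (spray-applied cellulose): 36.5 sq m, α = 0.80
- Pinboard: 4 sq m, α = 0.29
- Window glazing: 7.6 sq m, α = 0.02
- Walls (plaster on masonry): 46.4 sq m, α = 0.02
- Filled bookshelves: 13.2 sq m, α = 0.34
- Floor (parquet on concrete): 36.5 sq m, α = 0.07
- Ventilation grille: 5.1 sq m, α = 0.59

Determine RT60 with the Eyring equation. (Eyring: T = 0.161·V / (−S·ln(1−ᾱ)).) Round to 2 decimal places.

0.37 s

S = Σ Sᵢ = 149.3 sq m.
Absorption A = 36.5·0.80 + 4·0.29 + 7.6·0.02 + 46.4·0.02 + 13.2·0.34 + 36.5·0.07 + 5.1·0.59 = 41.492 sabins.
Mean coefficient ᾱ = A/S = 0.2779.
−S·ln(1−ᾱ) = −149.3 × ln(1 − 0.2779) = 48.611.
V = 7.3 × 5 × 3.1 = 113.15 m³.
T = 0.161·V/[−S·ln(1−ᾱ)] = 0.161·113.15/48.611 = 0.37 s.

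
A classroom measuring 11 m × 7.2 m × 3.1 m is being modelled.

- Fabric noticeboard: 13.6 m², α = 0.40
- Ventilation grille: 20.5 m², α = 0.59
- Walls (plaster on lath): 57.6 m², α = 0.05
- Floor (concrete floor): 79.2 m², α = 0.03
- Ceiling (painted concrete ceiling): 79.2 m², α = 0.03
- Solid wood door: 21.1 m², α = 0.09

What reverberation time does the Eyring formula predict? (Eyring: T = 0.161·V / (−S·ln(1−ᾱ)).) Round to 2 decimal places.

1.39 sec

S = Σ Sᵢ = 271.2 m².
Σ(Sᵢαᵢ) = 13.6·0.40 + 20.5·0.59 + 57.6·0.05 + 79.2·0.03 + 79.2·0.03 + 21.1·0.09 = 27.066.
ᾱ = 27.066 / 271.2 = 0.0998.
−S·ln(1−ᾱ) = −271.2 × ln(1 − 0.0998) = 28.514.
V = 11 × 7.2 × 3.1 = 245.52 m³.
RT60 = 0.161 × 245.52 / 28.514 = 1.39 s.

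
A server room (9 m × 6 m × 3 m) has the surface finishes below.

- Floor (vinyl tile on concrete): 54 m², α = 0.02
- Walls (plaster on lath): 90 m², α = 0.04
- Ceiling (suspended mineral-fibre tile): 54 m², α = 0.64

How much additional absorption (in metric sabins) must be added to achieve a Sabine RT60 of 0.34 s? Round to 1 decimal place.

37.5 sabins

Total absorption A₁ = 54*0.02 + 90*0.04 + 54*0.64
  = 1.080 + 3.600 + 34.560 = 39.240 m² sabins.
For T = 0.34 s, need A₂ = 0.161·V/T = 0.161·162/0.34 = 76.712 sabins.
Additional absorption ΔA = 76.712 − 39.240 = 37.5 sabins.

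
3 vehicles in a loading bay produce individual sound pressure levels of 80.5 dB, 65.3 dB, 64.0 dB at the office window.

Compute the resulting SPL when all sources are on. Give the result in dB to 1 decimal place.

Σ 10^(Lᵢ/10) = 1.181e+08.
Back to dB: 10·log₁₀ Σ = 80.7 dB.

80.7 dB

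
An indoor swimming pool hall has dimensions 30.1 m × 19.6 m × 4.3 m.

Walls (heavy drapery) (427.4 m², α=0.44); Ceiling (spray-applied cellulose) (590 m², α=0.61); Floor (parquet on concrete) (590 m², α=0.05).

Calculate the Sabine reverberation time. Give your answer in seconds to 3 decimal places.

Equivalent absorption area: A = 427.4*0.44 + 590*0.61 + 590*0.05 = 577.456 m².
Room volume: 2536.828 m³.
T = 0.161 V/A = 0.161·2536.828/577.456 = 0.707 s.

0.707 s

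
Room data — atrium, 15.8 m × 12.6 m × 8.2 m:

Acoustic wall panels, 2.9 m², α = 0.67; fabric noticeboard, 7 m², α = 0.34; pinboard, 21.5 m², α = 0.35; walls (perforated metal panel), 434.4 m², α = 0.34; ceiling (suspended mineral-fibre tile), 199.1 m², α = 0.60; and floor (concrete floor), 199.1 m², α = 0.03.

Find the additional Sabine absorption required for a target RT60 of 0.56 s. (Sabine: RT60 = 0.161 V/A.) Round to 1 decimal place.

184.4 sabins

Total absorption A₁ = 2.9*0.67 + 7*0.34 + 21.5*0.35 + 434.4*0.34 + 199.1*0.60 + 199.1*0.03
  = 1.943 + 2.380 + 7.525 + 147.696 + 119.460 + 5.973 = 284.977 m² sabins.
For T = 0.56 s, need A₂ = 0.161·V/T = 0.161·1632.456/0.56 = 469.331 sabins.
Additional absorption ΔA = 469.331 − 284.977 = 184.4 sabins.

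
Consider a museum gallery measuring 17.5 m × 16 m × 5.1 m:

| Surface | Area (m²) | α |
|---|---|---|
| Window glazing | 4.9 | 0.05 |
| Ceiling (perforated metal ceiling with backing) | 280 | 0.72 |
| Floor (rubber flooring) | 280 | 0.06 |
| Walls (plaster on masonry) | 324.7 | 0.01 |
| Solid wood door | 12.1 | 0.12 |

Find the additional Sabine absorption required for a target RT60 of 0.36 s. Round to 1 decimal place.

Summing Sᵢαᵢ: 0.245 + 201.600 + 16.800 + 3.247 + 1.452 → A₁ = 223.344 sabins.
For T = 0.36 s, need A₂ = 0.161·V/T = 0.161·1428/0.36 = 638.633 sabins.
ΔA = A₂ − A₁ = 638.633 − 223.344 = 415.3 sabins.

415.3 sabins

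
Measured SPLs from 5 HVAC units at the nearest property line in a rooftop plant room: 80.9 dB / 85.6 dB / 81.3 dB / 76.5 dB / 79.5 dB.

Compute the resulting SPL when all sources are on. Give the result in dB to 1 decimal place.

88.8 dB

Σ 10^(Lᵢ/10) = 7.548e+08.
Combined level = 10 log₁₀(7.548e+08) = 88.8 dB.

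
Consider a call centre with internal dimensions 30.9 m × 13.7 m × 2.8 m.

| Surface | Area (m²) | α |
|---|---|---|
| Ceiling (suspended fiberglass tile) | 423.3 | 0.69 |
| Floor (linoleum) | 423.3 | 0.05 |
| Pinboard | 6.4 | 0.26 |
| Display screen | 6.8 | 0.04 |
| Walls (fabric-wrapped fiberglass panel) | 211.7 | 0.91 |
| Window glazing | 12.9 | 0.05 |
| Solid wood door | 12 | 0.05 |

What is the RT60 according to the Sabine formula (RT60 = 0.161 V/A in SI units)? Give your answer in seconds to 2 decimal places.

0.37 s

A = Σ Sᵢαᵢ = 423.3·0.69 + 423.3·0.05 + 6.4·0.26 + 6.8·0.04 + 211.7·0.91 + 12.9·0.05 + 12·0.05 = 509.070 sabins.
Volume V = 30.9 × 13.7 × 2.8 = 1185.324 m³.
RT60 = 0.161 · V / A = 0.161 × 1185.324 / 509.070 = 0.37 s.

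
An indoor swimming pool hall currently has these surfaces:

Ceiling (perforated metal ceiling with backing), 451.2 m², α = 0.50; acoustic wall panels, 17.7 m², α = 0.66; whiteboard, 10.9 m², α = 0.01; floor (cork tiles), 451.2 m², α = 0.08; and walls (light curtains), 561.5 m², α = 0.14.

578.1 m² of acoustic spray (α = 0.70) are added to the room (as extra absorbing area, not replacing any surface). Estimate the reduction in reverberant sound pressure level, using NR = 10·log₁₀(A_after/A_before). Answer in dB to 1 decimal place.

Equivalent absorption area: A_before = 451.2*0.50 + 17.7*0.66 + 10.9*0.01 + 451.2*0.08 + 561.5*0.14 = 352.097 m².
Added absorption = 578.1 × 0.70 = 404.670 sabins.
A_after = 352.097 + 404.670 = 756.767 sabins.
Reduction = 10 log₁₀(A_after/A_before) = 10 log₁₀(2.1493) = 3.3 dB.

3.3 dB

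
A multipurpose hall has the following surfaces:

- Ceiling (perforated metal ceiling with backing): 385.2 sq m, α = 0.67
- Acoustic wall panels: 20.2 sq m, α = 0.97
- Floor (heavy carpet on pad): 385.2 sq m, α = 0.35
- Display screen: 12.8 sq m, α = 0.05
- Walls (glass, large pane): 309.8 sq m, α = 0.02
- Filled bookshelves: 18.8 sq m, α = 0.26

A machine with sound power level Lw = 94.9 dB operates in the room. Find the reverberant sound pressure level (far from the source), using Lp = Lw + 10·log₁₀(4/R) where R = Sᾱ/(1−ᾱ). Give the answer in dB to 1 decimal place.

A = 424.222 sabins; S = 1132.0 sq m.
ᾱ = 424.222/1132.0 = 0.3748; R = Sᾱ/(1−ᾱ) = 424.222/(1−0.3748) = 678.538 sq m.
Lp = Lw + 10 log₁₀(4/R) = 94.9 -22.30 = 72.6 dB.

72.6 dB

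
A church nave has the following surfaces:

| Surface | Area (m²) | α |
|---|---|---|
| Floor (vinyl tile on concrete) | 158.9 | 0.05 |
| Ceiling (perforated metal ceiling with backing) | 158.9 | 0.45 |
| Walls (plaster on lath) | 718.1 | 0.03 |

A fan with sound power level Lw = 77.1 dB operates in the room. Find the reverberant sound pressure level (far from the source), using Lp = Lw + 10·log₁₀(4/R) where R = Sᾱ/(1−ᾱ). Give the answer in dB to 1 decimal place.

Σ(Sᵢαᵢ) = 158.9×0.05 + 158.9×0.45 + 718.1×0.03 = 100.993; total area S = 1035.9 m².
ᾱ = 0.0975, so room constant R = A/(1−ᾱ) = 111.904 m².
Lp = 77.1 + 10·log₁₀(4/111.904) = 77.1 + (-14.47) = 62.6 dB.

62.6 dB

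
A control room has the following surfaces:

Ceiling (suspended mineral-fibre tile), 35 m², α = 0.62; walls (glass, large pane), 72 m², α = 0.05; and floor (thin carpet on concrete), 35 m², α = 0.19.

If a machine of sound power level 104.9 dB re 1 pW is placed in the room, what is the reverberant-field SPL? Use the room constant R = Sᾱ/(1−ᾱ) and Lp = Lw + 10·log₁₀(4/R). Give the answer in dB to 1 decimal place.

94.8 dB

A = 31.950 sabins; S = 142.0 m².
ᾱ = 31.950/142.0 = 0.2250; R = Sᾱ/(1−ᾱ) = 31.950/(1−0.2250) = 41.226 m².
Lp = 104.9 + 10·log₁₀(4/41.226) = 104.9 + (-10.13) = 94.8 dB.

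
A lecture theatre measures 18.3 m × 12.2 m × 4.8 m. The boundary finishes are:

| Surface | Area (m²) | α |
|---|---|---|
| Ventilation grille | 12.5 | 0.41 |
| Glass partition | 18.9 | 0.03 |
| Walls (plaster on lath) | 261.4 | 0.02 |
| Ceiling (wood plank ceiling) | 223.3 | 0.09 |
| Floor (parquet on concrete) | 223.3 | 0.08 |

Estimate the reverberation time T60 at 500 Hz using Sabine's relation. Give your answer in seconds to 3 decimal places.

3.530 s

Summing Sᵢαᵢ: 5.125 + 0.567 + 5.228 + 20.097 + 17.864 → A = 48.881 sabins.
Volume V = 18.3 × 12.2 × 4.8 = 1071.648 m³.
Sabine: RT60 = 0.161 × 1071.648 / 48.881 = 3.530 s.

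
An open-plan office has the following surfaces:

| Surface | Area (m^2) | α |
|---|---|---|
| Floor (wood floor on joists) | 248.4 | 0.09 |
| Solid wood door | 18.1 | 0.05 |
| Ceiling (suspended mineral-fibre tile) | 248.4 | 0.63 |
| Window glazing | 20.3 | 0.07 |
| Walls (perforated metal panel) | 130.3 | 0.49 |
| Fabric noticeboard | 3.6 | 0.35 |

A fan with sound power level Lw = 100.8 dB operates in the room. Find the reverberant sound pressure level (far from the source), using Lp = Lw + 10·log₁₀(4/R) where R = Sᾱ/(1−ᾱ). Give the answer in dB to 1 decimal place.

80.9 dB

A = 246.281 sabins; S = 669.1 m^2.
ᾱ = 0.3681, so room constant R = A/(1−ᾱ) = 389.747 m^2.
Lp = 100.8 + 10·log₁₀(4/389.747) = 100.8 + (-19.89) = 80.9 dB.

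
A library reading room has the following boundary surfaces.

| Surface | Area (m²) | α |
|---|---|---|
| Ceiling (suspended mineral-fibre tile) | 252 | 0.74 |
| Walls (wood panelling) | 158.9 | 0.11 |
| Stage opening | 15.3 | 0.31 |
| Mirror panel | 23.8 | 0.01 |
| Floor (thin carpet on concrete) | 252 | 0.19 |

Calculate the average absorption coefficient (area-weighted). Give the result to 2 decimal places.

Total surface area S = 702.0 m².
A = 252·0.74 + 158.9·0.11 + 15.3·0.31 + 23.8·0.01 + 252·0.19 = 256.820 sabins.
ᾱ = A/S = 0.37.

0.37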